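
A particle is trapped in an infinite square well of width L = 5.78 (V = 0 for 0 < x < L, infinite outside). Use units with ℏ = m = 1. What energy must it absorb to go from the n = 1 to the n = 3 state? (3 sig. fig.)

ΔE = 1.18

E_n = n²π²ℏ²/(2mL²), so ΔE = (3² − 1²) π²ℏ²/(2mL²).
ΔE = 8 × π² / (2 × 1 × 5.78²) = 1.182.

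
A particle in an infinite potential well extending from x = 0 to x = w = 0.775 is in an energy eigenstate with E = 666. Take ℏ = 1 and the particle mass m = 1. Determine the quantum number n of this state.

For an infinite well E_n = n²π²ℏ²/(2mw²), so n = (w/πℏ)√(2mE).
n = (0.775/π) × √(2 × 1 × 666) = 9.003 → n = 9.

n = 9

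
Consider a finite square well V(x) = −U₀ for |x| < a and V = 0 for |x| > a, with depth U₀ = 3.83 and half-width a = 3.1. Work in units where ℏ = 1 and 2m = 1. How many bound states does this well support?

N = 4

The dimensionless depth is z₀ = a√(2mU₀)/ℏ = 3.1 × √(3.830) = 6.067.
The even/odd transcendental equations gain one root per π/2 in z₀, giving N = 1 + ⌊2z₀/π⌋ = 1 + ⌊3.862⌋ = 4.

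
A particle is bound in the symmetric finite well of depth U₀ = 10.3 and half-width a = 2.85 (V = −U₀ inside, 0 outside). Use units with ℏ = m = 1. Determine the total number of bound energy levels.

N = 9

Define the well-strength parameter z₀ = (a/ℏ)√(2mU₀) = 2.85 × √(2·1·10.3) = 12.94.
A new bound state (alternating even/odd) appears each time z₀ passes a multiple of π/2, so N = ⌊2z₀/π⌋ + 1 = ⌊8.235⌋ + 1 = 9.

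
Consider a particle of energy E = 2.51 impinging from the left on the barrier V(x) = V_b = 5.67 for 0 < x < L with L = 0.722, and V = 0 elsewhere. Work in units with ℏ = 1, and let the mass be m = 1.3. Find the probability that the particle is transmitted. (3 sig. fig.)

Since E < V_b the interior solution is evanescent with decay constant κ = √(2m(V_b − E))/ℏ = 2.866.
κL = 2.070, sinh(κL) = 3.897.
Matching ψ, ψ′ at both faces gives T = [1 + V_b² sinh²(κL) / (4E(V_b − E))]⁻¹ = 1/16.39 = 0.0610.

T = 0.0610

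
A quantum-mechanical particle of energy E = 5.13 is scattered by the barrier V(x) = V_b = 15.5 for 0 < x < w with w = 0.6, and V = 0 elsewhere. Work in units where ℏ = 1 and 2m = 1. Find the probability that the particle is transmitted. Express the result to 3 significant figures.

Since E < V_b the interior solution is evanescent with decay constant κ = √(2m(V_b − E))/ℏ = 3.220.
κw = 1.932, sinh(κw) = 3.380.
Matching ψ, ψ′ at both faces gives T = [1 + V_b² sinh²(κw) / (4E(V_b − E))]⁻¹ = 1/13.90 = 0.0720.

T = 0.0720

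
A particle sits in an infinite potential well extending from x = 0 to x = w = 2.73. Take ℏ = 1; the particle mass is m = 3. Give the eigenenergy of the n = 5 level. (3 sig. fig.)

E = 5.52

The infinite-well eigenfunctions ψ_n = √(2/w) sin(nπx/w) vanish at both walls, giving E_n = n²π²ℏ²/(2mw²).
E_5 = 5² × π² / (2 × 3 × 2.73²) = 5.518.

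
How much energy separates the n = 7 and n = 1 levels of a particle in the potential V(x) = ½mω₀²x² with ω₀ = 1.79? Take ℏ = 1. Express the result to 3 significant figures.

E_n = ℏω₀(n + ½), so ΔE = (7 − 1) ℏω₀ = 6 × 1.79 = 10.74.

ΔE = 10.7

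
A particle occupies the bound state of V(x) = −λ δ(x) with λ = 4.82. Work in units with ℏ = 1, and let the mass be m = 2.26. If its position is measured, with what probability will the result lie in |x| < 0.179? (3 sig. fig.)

The normalised bound state is ψ = √κ e^{−κ|x|} with κ = mλ/ℏ² = 10.89.
P(|x| < d) = ∫_{−d}^{d} κ e^{−2κ|x|} dx = 1 − e^{−2κd} = 1 − e^{−3.900} = 0.9798.

P = 0.980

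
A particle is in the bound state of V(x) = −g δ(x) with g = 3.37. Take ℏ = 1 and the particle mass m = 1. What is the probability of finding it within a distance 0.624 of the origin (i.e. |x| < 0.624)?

The normalised bound state is ψ = √κ e^{−κ|x|} with κ = mg/ℏ² = 3.370.
P(|x| < d) = ∫_{−d}^{d} κ e^{−2κ|x|} dx = 1 − e^{−2κd} = 1 − e^{−4.206} = 0.9851.

P = 0.985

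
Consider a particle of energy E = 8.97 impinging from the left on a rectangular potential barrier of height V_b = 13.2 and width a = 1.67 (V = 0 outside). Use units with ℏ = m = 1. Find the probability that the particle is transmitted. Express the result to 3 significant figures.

E < V_b: inside the barrier ψ ∝ e^{±κx} with κ = √(2m(V_b − E))/ℏ = 2.909.
κa = 4.857, sinh(κa) = 64.34.
The exact tunnelling result is T⁻¹ = 1 + V_b² sinh²(κa) / [4E(V_b − E)] = 4753, so T = 0.000210.

T = 0.000210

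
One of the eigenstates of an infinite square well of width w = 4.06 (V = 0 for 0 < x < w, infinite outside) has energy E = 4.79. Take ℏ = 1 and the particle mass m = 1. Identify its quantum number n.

n = 4

From E_n = n²π²ℏ²/(2mw²) invert to n = √(2mw²E)/(πℏ).
n = (4.06/π) × √(2 × 1 × 4.79) = 4.000 → n = 4.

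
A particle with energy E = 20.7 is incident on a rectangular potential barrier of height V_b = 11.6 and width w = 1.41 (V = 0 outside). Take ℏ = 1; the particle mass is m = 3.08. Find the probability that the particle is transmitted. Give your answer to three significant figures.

Above the barrier the interior wavenumber is k₂ = √(2m(E − V_b))/ℏ = 7.487, giving phase k₂w = 10.56.
Matching at both interfaces gives T⁻¹ = 1 + V_b² sin²(k₂w) / [4E(E − V_b)] = 1.146, hence T = 0.872.

T = 0.872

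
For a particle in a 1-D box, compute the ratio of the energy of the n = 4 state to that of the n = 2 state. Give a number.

Since E_n ∝ n², the ratio is (4/2)² = 4.

4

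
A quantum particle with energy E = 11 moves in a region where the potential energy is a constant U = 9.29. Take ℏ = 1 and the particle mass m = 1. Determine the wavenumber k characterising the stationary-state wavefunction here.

With E > U the solution is oscillatory, ψ ∝ e^{±ikx} with k = √(2m(E − U))/ℏ.
k = √(2 × 1 × 1.71) = 1.849.

k = 1.85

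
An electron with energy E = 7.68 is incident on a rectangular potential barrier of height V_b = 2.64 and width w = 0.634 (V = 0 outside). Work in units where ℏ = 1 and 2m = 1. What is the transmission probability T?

E > V_b: inside the barrier k₂ = √(2m(E − V_b))/ℏ = 2.245, k₂w = 1.423.
T = [1 + V_b² sin²(k₂w) / (4E(E − V_b))]⁻¹ = 1/1.044 = 0.958.

T = 0.958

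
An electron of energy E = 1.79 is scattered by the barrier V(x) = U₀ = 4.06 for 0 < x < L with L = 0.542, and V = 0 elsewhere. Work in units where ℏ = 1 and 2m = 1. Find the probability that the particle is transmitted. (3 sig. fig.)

T = 0.543

Since E < U₀ the interior solution is evanescent with decay constant κ = √(2m(U₀ − E))/ℏ = 1.507.
κL = 0.8166, sinh(κL) = 0.9104.
Matching ψ, ψ′ at both faces gives T = [1 + U₀² sinh²(κL) / (4E(U₀ − E))]⁻¹ = 1/1.841 = 0.543.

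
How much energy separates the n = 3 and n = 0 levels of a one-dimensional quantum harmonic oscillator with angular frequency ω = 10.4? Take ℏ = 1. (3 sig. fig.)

ΔE = 31.2

E_n = ℏω(n + ½), so ΔE = (3 − 0) ℏω = 3 × 10.4 = 31.20.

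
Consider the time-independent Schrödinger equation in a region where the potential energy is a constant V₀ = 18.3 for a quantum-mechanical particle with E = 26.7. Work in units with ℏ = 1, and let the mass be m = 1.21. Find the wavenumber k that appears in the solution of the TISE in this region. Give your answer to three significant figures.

k = 4.51

With E > V₀ the solution is oscillatory, ψ ∝ e^{±ikx} with k = √(2m(E − V₀))/ℏ.
k = √(2 × 1.21 × 8.4) = 4.509.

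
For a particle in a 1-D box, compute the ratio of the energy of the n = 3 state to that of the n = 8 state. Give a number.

Since E_n ∝ n², the ratio is (3/8)² = 0.140625.

0.140625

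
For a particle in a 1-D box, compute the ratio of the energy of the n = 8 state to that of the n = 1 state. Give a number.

Since E_n ∝ n², the ratio is (8/1)² = 64.

64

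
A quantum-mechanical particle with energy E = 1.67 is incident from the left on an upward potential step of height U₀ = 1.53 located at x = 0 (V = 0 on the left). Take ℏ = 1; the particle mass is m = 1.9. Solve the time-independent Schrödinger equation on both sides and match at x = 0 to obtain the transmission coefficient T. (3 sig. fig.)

On each side the TISE gives plane waves with k = √(2m(E − V))/ℏ: k₁ = √(2·1.9·1.67) = 2.519, k₂ = √(2·1.9·0.14) = 0.7294.
Continuity of ψ and ψ′ at the step yields the reflection amplitude r = (k₁ − k₂)/(k₁ + k₂) = 0.5509; thus R = |r|² = 0.3035, T = 0.6965.

T = 0.696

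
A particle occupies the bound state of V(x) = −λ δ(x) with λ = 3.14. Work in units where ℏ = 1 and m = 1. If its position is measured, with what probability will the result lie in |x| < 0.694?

The normalised bound state is ψ = √κ e^{−κ|x|} with κ = mλ/ℏ² = 3.140.
P(|x| < d) = ∫_{−d}^{d} κ e^{−2κ|x|} dx = 1 − e^{−2κd} = 1 − e^{−4.358} = 0.9872.

P = 0.987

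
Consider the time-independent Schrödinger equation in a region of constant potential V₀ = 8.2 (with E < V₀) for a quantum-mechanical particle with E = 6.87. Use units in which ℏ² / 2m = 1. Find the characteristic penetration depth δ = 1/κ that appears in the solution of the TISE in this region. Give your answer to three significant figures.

δ = 0.867

Since E < V₀ the TISE in this region is ψ'' = κ²ψ with κ = √(2m(V₀ − E))/ℏ.
κ = √(2 × 0.5 × 1.33) = 1.153. The penetration depth is δ = 1/κ = 0.867.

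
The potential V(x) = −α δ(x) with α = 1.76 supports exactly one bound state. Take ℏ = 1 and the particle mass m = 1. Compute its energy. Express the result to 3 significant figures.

E = -1.55

The bound state is ψ(x) = √κ e^{−κ|x|}. The derivative jump ψ'(0⁺) − ψ'(0⁻) = −(2mα/ℏ²)ψ(0) fixes κ = mα/ℏ² = 1.760.
Then E = −ℏ²κ²/(2m) = −mα²/(2ℏ²) = -1.549.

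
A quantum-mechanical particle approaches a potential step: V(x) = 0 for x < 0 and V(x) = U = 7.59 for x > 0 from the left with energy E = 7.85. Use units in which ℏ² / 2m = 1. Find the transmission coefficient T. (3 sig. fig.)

The wavenumbers are k₁ = √(2mE)/ℏ = 2.802 on the left and k₂ = √(2m(E − U))/ℏ = 0.5099 on the right.
Continuity of ψ and ψ′ at the step yields the reflection amplitude r = (k₁ − k₂)/(k₁ + k₂) = 0.6921; thus R = |r|² = 0.4789, T = 0.5211.

T = 0.521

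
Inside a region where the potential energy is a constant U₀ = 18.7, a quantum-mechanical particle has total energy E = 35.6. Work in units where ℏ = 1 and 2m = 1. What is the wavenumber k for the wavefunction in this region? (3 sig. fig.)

k = 4.11

With E > U₀ the solution is oscillatory, ψ ∝ e^{±ikx} with k = √(2m(E − U₀))/ℏ.
k = √(2 × 0.5 × 16.9) = 4.111.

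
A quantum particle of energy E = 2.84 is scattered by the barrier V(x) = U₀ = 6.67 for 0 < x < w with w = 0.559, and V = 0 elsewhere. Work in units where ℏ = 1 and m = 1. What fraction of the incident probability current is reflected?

R = 0.837

Since E < U₀ the interior solution is evanescent with decay constant κ = √(2m(U₀ − E))/ℏ = 2.768.
κw = 1.547, sinh(κw) = 2.243.
The exact tunnelling result is T⁻¹ = 1 + U₀² sinh²(κw) / [4E(U₀ − E)] = 6.142, so T = 0.163.
R = 1 − T = 0.837.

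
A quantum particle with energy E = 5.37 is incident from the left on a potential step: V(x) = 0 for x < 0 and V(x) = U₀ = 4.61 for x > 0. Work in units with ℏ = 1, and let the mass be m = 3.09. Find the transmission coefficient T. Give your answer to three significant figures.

T = 0.795

On each side the TISE gives plane waves with k = √(2m(E − V))/ℏ: k₁ = √(2·3.09·5.37) = 5.761, k₂ = √(2·3.09·0.76) = 2.167.
Matching ψ and ψ′ at x = 0 gives r = (k₁ − k₂)/(k₁ + k₂), so R = r² = 0.2055 and T = 1 − R = 0.7945.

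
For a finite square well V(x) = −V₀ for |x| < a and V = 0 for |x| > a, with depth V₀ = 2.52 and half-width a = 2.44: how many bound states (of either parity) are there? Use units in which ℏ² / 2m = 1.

Define the well-strength parameter z₀ = (a/ℏ)√(2mV₀) = 2.44 × √(2·0.5·2.52) = 3.873.
A new bound state (alternating even/odd) appears each time z₀ passes a multiple of π/2, so N = ⌊2z₀/π⌋ + 1 = ⌊2.466⌋ + 1 = 3.

N = 3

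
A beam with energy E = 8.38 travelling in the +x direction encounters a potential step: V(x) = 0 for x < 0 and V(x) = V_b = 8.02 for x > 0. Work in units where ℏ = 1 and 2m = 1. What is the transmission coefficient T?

T = 0.569

On each side the TISE gives plane waves with k = √(2m(E − V))/ℏ: k₁ = √(2·½·8.38) = 2.895, k₂ = √(2·½·0.36) = 0.6000.
Continuity of ψ and ψ′ at the step yields the reflection amplitude r = (k₁ − k₂)/(k₁ + k₂) = 0.6566; thus R = |r|² = 0.4312, T = 0.5688.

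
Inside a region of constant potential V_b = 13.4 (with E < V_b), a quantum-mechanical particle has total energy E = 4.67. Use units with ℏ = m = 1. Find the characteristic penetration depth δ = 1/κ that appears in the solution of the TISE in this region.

δ = 0.239

Since E < V_b the TISE in this region is ψ'' = κ²ψ with κ = √(2m(V_b − E))/ℏ.
κ = √(2 × 1 × 8.73) = 4.179. The penetration depth is δ = 1/κ = 0.239.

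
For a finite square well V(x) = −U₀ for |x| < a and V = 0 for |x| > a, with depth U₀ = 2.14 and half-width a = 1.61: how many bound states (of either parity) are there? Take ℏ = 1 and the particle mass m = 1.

The dimensionless depth is z₀ = a√(2mU₀)/ℏ = 1.61 × √(4.280) = 3.331.
The even/odd transcendental equations gain one root per π/2 in z₀, giving N = 1 + ⌊2z₀/π⌋ = 1 + ⌊2.120⌋ = 3.

N = 3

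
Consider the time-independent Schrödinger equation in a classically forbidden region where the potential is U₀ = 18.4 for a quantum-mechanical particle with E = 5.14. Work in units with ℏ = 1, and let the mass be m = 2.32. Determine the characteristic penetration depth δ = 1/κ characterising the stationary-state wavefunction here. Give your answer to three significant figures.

Since E < U₀ the TISE in this region is ψ'' = κ²ψ with κ = √(2m(U₀ − E))/ℏ.
κ = √(2 × 2.32 × 13.26) = 7.844. The penetration depth is δ = 1/κ = 0.127.

δ = 0.127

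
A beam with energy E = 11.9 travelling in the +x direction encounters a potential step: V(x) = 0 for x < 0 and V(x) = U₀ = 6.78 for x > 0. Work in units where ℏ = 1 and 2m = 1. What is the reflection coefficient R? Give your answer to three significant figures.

R = 0.0432

On each side the TISE gives plane waves with k = √(2m(E − V))/ℏ: k₁ = √(2·½·11.9) = 3.450, k₂ = √(2·½·5.12) = 2.263.
Matching ψ and ψ′ at x = 0 gives r = (k₁ − k₂)/(k₁ + k₂), so R = r² = 0.04317 and T = 1 − R = 0.9568.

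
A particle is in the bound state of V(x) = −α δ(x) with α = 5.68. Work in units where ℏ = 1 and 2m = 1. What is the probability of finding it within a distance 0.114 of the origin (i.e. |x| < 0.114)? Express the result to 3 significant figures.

P = 0.477

The normalised bound state is ψ = √κ e^{−κ|x|} with κ = mα/ℏ² = 2.840.
P(|x| < d) = ∫_{−d}^{d} κ e^{−2κ|x|} dx = 1 − e^{−2κd} = 1 − e^{−0.6475} = 0.4767.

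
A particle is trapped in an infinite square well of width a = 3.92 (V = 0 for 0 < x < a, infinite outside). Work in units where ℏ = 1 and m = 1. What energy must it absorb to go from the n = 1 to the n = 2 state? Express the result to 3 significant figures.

E_n = n²π²ℏ²/(2ma²), so ΔE = (2² − 1²) π²ℏ²/(2ma²).
ΔE = 3 × π² / (2 × 1 × 3.92²) = 0.9634.

ΔE = 0.963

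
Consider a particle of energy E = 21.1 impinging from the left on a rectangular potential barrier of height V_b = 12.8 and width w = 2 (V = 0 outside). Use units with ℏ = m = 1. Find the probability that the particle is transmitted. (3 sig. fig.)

E > V_b: inside the barrier k₂ = √(2m(E − V_b))/ℏ = 4.074, k₂w = 8.149.
Matching at both interfaces gives T⁻¹ = 1 + V_b² sin²(k₂w) / [4E(E − V_b)] = 1.214, hence T = 0.824.

T = 0.824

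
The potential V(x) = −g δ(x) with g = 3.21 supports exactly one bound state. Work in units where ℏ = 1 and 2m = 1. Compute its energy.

For x ≠ 0 the bound state is ψ ∝ e^{−κ|x|}; integrating the TISE across the delta gives the cusp condition 2κ = 2mg/ℏ², so κ = 1.605.
Then E = −ℏ²κ²/(2m) = −mg²/(2ℏ²) = -2.576.

E = -2.58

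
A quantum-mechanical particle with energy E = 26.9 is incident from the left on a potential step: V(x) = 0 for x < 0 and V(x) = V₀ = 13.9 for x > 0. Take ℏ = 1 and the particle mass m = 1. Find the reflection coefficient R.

R = 0.0323

The wavenumbers are k₁ = √(2mE)/ℏ = 7.335 on the left and k₂ = √(2m(E − V₀))/ℏ = 5.099 on the right.
Continuity of ψ and ψ′ at the step yields the reflection amplitude r = (k₁ − k₂)/(k₁ + k₂) = 0.1798; thus R = |r|² = 0.03233, T = 0.9677.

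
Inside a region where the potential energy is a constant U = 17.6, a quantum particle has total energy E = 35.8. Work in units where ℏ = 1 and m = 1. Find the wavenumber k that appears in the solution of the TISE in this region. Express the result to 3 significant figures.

k = 6.03

With E > U the solution is oscillatory, ψ ∝ e^{±ikx} with k = √(2m(E − U))/ℏ.
k = √(2 × 1 × 18.2) = 6.033.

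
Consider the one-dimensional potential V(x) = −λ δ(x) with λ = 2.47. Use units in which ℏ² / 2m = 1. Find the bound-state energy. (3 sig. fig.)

For x ≠ 0 the bound state is ψ ∝ e^{−κ|x|}; integrating the TISE across the delta gives the cusp condition 2κ = 2mλ/ℏ², so κ = 1.235.
Then E = −ℏ²κ²/(2m) = −mλ²/(2ℏ²) = -1.525.

E = -1.53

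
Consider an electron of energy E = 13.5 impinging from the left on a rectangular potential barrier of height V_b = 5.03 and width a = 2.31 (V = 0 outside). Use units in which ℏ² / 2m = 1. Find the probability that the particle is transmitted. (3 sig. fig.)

T = 0.990

E > V_b: inside the barrier k₂ = √(2m(E − V_b))/ℏ = 2.910, k₂a = 6.723.
T = [1 + V_b² sin²(k₂a) / (4E(E − V_b))]⁻¹ = 1/1.010 = 0.990.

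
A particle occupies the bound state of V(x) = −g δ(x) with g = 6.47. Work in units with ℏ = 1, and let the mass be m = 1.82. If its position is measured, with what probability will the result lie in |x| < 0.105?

P = 0.916

The normalised bound state is ψ = √κ e^{−κ|x|} with κ = mg/ℏ² = 11.78.
P(|x| < d) = ∫_{−d}^{d} κ e^{−2κ|x|} dx = 1 − e^{−2κd} = 1 − e^{−2.473} = 0.9157.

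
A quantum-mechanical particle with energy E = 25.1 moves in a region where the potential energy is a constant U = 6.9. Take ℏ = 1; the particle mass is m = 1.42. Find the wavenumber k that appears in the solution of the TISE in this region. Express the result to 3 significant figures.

k = 7.19

With E > U the solution is oscillatory, ψ ∝ e^{±ikx} with k = √(2m(E − U))/ℏ.
k = √(2 × 1.42 × 18.2) = 7.189.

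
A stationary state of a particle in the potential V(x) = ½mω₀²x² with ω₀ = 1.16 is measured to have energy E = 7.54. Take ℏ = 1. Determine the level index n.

E_n = ℏω₀(n + ½) ⇒ n = E/(ℏω₀) − ½ = 7.54/1.16 − 0.5 = 6.000 → n = 6.

n = 6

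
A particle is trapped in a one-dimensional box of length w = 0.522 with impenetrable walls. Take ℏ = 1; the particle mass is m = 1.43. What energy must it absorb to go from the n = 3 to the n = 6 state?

ΔE = 342

E_n = n²π²ℏ²/(2mw²), so ΔE = (6² − 3²) π²ℏ²/(2mw²).
ΔE = 27 × π² / (2 × 1.43 × 0.522²) = 341.9.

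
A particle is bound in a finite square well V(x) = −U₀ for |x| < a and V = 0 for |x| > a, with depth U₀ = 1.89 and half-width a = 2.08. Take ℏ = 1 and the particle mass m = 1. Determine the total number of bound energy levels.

Define the well-strength parameter z₀ = (a/ℏ)√(2mU₀) = 2.08 × √(2·1·1.89) = 4.044.
The even/odd transcendental equations gain one root per π/2 in z₀, giving N = 1 + ⌊2z₀/π⌋ = 1 + ⌊2.574⌋ = 3.

N = 3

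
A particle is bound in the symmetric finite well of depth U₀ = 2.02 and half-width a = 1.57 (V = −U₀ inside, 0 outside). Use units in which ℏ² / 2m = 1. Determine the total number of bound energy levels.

Define the well-strength parameter z₀ = (a/ℏ)√(2mU₀) = 1.57 × √(2·0.5·2.02) = 2.231.
A new bound state (alternating even/odd) appears each time z₀ passes a multiple of π/2, so N = ⌊2z₀/π⌋ + 1 = ⌊1.421⌋ + 1 = 2.

N = 2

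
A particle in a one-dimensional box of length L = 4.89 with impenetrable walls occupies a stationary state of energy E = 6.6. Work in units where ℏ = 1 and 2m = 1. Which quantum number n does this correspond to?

For an infinite well E_n = n²π²ℏ²/(2mL²), so n = (L/πℏ)√(2mE).
n = (4.89/π) × √(2 × 0.5 × 6.6) = 3.999 → n = 4.

n = 4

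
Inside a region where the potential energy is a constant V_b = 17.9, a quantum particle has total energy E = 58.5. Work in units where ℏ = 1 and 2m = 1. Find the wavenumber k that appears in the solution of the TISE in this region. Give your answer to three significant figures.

With E > V_b the solution is oscillatory, ψ ∝ e^{±ikx} with k = √(2m(E − V_b))/ℏ.
k = √(2 × 0.5 × 40.6) = 6.372.

k = 6.37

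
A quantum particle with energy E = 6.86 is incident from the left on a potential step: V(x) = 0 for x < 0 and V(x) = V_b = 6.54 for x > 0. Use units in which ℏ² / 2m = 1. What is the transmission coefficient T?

T = 0.584

On each side the TISE gives plane waves with k = √(2m(E − V))/ℏ: k₁ = √(2·½·6.86) = 2.619, k₂ = √(2·½·0.32) = 0.5657.
Matching ψ and ψ′ at x = 0 gives r = (k₁ − k₂)/(k₁ + k₂), so R = r² = 0.4157 and T = 1 − R = 0.5843.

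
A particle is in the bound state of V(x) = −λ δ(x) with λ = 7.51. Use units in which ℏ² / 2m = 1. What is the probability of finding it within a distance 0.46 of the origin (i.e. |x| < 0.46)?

P = 0.968

The normalised bound state is ψ = √κ e^{−κ|x|} with κ = mλ/ℏ² = 3.755.
P(|x| < d) = ∫_{−d}^{d} κ e^{−2κ|x|} dx = 1 − e^{−2κd} = 1 − e^{−3.455} = 0.9684.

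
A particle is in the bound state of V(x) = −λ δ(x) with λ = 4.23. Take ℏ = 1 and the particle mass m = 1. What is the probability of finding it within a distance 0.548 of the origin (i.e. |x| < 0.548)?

The normalised bound state is ψ = √κ e^{−κ|x|} with κ = mλ/ℏ² = 4.230.
P(|x| < d) = ∫_{−d}^{d} κ e^{−2κ|x|} dx = 1 − e^{−2κd} = 1 − e^{−4.636} = 0.9903.

P = 0.990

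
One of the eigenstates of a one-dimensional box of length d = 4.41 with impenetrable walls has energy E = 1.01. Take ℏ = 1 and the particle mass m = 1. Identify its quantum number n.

n = 2

For an infinite well E_n = n²π²ℏ²/(2md²), so n = (d/πℏ)√(2mE).
n = (4.41/π) × √(2 × 1 × 1.01) = 1.995 → n = 2.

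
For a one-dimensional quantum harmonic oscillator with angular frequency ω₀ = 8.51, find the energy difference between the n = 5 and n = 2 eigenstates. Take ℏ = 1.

ΔE = 25.5

E_n = ℏω₀(n + ½), so ΔE = (5 − 2) ℏω₀ = 3 × 8.51 = 25.53.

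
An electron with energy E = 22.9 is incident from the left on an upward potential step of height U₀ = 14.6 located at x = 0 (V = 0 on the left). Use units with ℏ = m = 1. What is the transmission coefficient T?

T = 0.938

The wavenumbers are k₁ = √(2mE)/ℏ = 6.768 on the left and k₂ = √(2m(E − U₀))/ℏ = 4.074 on the right.
Matching ψ and ψ′ at x = 0 gives r = (k₁ − k₂)/(k₁ + k₂), so R = r² = 0.06171 and T = 1 − R = 0.9383.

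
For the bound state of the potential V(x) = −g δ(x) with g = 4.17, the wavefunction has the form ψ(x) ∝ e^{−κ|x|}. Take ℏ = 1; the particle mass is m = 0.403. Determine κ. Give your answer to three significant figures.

κ = 1.68

Integrate −(ℏ²/2m)ψ'' − gδ(x)ψ = Eψ from −ε to +ε: the ψ'' term gives ψ'(0⁺) − ψ'(0⁻) and the δ term gives −(2mg/ℏ²)ψ(0).
With ψ ∝ e^{−κ|x|} this yields −2κ = −2mg/ℏ², so κ = mg/ℏ² = 1.681.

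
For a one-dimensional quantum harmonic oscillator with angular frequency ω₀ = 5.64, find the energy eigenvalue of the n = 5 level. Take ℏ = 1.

E = 31.0

The oscillator eigenvalues are E_n = ℏω₀(n + ½), so E_5 = 5.64 × 5.5 = 31.02.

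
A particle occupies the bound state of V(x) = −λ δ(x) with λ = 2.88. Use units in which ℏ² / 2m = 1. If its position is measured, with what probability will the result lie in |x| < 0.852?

The normalised bound state is ψ = √κ e^{−κ|x|} with κ = mλ/ℏ² = 1.440.
P(|x| < d) = ∫_{−d}^{d} κ e^{−2κ|x|} dx = 1 − e^{−2κd} = 1 − e^{−2.454} = 0.9140.

P = 0.914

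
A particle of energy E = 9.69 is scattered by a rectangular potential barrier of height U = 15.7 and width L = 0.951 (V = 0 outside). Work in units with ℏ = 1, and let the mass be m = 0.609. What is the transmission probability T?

T = 0.0218

Since E < U the interior solution is evanescent with decay constant κ = √(2m(U − E))/ℏ = 2.706.
κL = 2.573, sinh(κL) = 6.514.
Matching ψ, ψ′ at both faces gives T = [1 + U² sinh²(κL) / (4E(U − E))]⁻¹ = 1/45.91 = 0.0218.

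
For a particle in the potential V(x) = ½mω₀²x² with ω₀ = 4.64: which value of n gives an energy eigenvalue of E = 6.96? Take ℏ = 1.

E_n = ℏω₀(n + ½) ⇒ n = E/(ℏω₀) − ½ = 6.96/4.64 − 0.5 = 1.000 → n = 1.

n = 1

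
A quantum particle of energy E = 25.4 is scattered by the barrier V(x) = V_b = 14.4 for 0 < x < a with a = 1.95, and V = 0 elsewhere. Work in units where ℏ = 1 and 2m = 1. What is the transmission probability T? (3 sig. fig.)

T = 0.994

E > V_b: inside the barrier k₂ = √(2m(E − V_b))/ℏ = 3.317, k₂a = 6.467.
T = [1 + V_b² sin²(k₂a) / (4E(E − V_b))]⁻¹ = 1/1.006 = 0.994.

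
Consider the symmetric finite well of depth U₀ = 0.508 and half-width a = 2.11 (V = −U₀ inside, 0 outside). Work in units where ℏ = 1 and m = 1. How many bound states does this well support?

Define the well-strength parameter z₀ = (a/ℏ)√(2mU₀) = 2.11 × √(2·1·0.508) = 2.127.
A new bound state (alternating even/odd) appears each time z₀ passes a multiple of π/2, so N = ⌊2z₀/π⌋ + 1 = ⌊1.354⌋ + 1 = 2.

N = 2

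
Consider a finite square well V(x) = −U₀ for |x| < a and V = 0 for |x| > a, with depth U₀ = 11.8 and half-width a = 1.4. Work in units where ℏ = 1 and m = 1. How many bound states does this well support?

N = 5

Define the well-strength parameter z₀ = (a/ℏ)√(2mU₀) = 1.4 × √(2·1·11.8) = 6.801.
A new bound state (alternating even/odd) appears each time z₀ passes a multiple of π/2, so N = ⌊2z₀/π⌋ + 1 = ⌊4.330⌋ + 1 = 5.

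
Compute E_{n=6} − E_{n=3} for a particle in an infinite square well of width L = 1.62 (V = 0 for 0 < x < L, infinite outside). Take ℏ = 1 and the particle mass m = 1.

ΔE = 50.8

E_n = n²π²ℏ²/(2mL²), so ΔE = (6² − 3²) π²ℏ²/(2mL²).
ΔE = 27 × π² / (2 × 1 × 1.62²) = 50.77.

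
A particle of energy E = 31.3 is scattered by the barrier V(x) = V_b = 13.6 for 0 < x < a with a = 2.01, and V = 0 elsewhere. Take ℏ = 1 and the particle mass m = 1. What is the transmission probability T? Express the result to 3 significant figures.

T = 0.974

Above the barrier the interior wavenumber is k₂ = √(2m(E − V_b))/ℏ = 5.950, giving phase k₂a = 11.96.
Matching at both interfaces gives T⁻¹ = 1 + V_b² sin²(k₂a) / [4E(E − V_b)] = 1.027, hence T = 0.974.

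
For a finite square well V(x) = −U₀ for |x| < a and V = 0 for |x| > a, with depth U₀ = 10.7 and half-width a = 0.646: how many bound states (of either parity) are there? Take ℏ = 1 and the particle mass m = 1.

Define the well-strength parameter z₀ = (a/ℏ)√(2mU₀) = 0.646 × √(2·1·10.7) = 2.988.
The even/odd transcendental equations gain one root per π/2 in z₀, giving N = 1 + ⌊2z₀/π⌋ = 1 + ⌊1.902⌋ = 2.

N = 2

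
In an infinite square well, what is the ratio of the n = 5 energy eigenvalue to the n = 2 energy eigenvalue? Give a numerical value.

6.25

Since E_n ∝ n², the ratio is (5/2)² = 6.25.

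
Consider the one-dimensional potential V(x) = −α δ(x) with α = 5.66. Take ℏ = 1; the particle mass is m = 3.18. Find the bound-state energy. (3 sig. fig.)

For x ≠ 0 the bound state is ψ ∝ e^{−κ|x|}; integrating the TISE across the delta gives the cusp condition 2κ = 2mα/ℏ², so κ = 18.00.
Then E = −ℏ²κ²/(2m) = −mα²/(2ℏ²) = -50.94.

E = -50.9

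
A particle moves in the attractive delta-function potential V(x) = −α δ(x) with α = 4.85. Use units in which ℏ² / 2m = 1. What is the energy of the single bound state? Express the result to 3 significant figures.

For x ≠ 0 the bound state is ψ ∝ e^{−κ|x|}; integrating the TISE across the delta gives the cusp condition 2κ = 2mα/ℏ², so κ = 2.425.
Then E = −ℏ²κ²/(2m) = −mα²/(2ℏ²) = -5.881.

E = -5.88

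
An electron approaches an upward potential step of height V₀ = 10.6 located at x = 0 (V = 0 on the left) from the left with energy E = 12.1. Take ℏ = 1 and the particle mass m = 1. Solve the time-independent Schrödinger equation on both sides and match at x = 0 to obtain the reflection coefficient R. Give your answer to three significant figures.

The wavenumbers are k₁ = √(2mE)/ℏ = 4.919 on the left and k₂ = √(2m(E − V₀))/ℏ = 1.732 on the right.
Continuity of ψ and ψ′ at the step yields the reflection amplitude r = (k₁ − k₂)/(k₁ + k₂) = 0.4792; thus R = |r|² = 0.2296, T = 0.7704.

R = 0.230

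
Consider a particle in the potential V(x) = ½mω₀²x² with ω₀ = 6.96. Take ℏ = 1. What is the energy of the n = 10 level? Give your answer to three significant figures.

E = 73.1

The oscillator eigenvalues are E_n = ℏω₀(n + ½), so E_10 = 6.96 × 10.5 = 73.08.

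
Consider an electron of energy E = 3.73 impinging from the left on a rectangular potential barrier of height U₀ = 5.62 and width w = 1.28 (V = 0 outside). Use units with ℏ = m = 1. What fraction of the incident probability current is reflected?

R = 0.976

Since E < U₀ the interior solution is evanescent with decay constant κ = √(2m(U₀ − E))/ℏ = 1.944.
κw = 2.489, sinh(κw) = 5.981.
The exact tunnelling result is T⁻¹ = 1 + U₀² sinh²(κw) / [4E(U₀ − E)] = 41.06, so T = 0.0244.
R = 1 − T = 0.976.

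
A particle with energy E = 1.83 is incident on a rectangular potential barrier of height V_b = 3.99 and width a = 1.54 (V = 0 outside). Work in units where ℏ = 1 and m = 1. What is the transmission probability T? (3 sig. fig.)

T = 0.00657

E < V_b: inside the barrier ψ ∝ e^{±κx} with κ = √(2m(V_b − E))/ℏ = 2.078.
κa = 3.201, sinh(κa) = 12.26.
Matching ψ, ψ′ at both faces gives T = [1 + V_b² sinh²(κa) / (4E(V_b − E))]⁻¹ = 1/152.2 = 0.00657.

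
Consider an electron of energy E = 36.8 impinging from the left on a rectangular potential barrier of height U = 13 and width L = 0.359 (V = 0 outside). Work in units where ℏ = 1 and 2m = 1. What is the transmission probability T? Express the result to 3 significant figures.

T = 0.955

E > U: inside the barrier k₂ = √(2m(E − U))/ℏ = 4.879, k₂L = 1.751.
Matching at both interfaces gives T⁻¹ = 1 + U² sin²(k₂L) / [4E(E − U)] = 1.047, hence T = 0.955.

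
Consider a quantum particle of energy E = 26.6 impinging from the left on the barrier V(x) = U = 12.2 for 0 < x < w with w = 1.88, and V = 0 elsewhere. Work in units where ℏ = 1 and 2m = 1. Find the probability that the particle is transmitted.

T = 0.948

E > U: inside the barrier k₂ = √(2m(E − U))/ℏ = 3.795, k₂w = 7.134.
T = [1 + U² sin²(k₂w) / (4E(E − U))]⁻¹ = 1/1.055 = 0.948.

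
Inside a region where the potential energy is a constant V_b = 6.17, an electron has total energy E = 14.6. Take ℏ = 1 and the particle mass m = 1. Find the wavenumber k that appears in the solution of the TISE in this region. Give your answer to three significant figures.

k = 4.11

With E > V_b the solution is oscillatory, ψ ∝ e^{±ikx} with k = √(2m(E − V_b))/ℏ.
k = √(2 × 1 × 8.43) = 4.106.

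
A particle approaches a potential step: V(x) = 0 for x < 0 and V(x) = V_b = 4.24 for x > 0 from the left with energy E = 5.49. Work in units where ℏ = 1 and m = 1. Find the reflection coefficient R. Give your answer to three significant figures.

On each side the TISE gives plane waves with k = √(2m(E − V))/ℏ: k₁ = √(2·1·5.49) = 3.314, k₂ = √(2·1·1.25) = 1.581.
Matching ψ and ψ′ at x = 0 gives r = (k₁ − k₂)/(k₁ + k₂), so R = r² = 0.1253 and T = 1 − R = 0.8747.

R = 0.125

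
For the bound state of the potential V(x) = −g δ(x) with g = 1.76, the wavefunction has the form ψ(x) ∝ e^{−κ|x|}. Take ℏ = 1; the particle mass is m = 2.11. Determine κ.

κ = 3.71

Integrating the TISE across x = 0 gives the cusp condition ψ'(0⁺) − ψ'(0⁻) = −(2mg/ℏ²)ψ(0).
With ψ ∝ e^{−κ|x|} this yields −2κ = −2mg/ℏ², so κ = mg/ℏ² = 3.714.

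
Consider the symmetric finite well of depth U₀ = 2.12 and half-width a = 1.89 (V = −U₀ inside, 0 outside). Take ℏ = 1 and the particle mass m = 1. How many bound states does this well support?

The dimensionless depth is z₀ = a√(2mU₀)/ℏ = 1.89 × √(4.240) = 3.892.
The even/odd transcendental equations gain one root per π/2 in z₀, giving N = 1 + ⌊2z₀/π⌋ = 1 + ⌊2.478⌋ = 3.

N = 3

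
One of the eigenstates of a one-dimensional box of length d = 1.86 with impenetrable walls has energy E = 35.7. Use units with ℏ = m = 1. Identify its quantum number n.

n = 5

From E_n = n²π²ℏ²/(2md²) invert to n = √(2md²E)/(πℏ).
n = (1.86/π) × √(2 × 1 × 35.7) = 5.003 → n = 5.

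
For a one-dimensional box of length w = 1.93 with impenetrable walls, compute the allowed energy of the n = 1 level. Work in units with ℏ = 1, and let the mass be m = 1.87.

Requiring ψ(0) = ψ(w) = 0 quantises k = nπ/w, hence E_n = ℏ²k²/2m = n²π²ℏ²/(2mw²).
E_1 = 1² × π² / (2 × 1.87 × 1.93²) = 0.7085.

E = 0.708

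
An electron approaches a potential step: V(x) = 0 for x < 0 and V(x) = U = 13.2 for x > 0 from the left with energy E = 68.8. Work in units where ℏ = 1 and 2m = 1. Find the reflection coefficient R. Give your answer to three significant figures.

R = 0.00283

The wavenumbers are k₁ = √(2mE)/ℏ = 8.295 on the left and k₂ = √(2m(E − U))/ℏ = 7.457 on the right.
Continuity of ψ and ψ′ at the step yields the reflection amplitude r = (k₁ − k₂)/(k₁ + k₂) = 0.05320; thus R = |r|² = 0.002831, T = 0.9972.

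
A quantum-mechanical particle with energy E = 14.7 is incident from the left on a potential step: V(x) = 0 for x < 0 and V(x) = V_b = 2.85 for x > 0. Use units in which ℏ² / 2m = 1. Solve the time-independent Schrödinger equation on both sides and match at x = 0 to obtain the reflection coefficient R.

The wavenumbers are k₁ = √(2mE)/ℏ = 3.834 on the left and k₂ = √(2m(E − V_b))/ℏ = 3.442 on the right.
Continuity of ψ and ψ′ at the step yields the reflection amplitude r = (k₁ − k₂)/(k₁ + k₂) = 0.05383; thus R = |r|² = 0.002897, T = 0.9971.

R = 0.00290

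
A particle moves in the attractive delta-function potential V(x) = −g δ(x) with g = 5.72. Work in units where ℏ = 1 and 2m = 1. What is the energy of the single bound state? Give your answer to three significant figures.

The bound state is ψ(x) = √κ e^{−κ|x|}. The derivative jump ψ'(0⁺) − ψ'(0⁻) = −(2mg/ℏ²)ψ(0) fixes κ = mg/ℏ² = 2.860.
Then E = −ℏ²κ²/(2m) = −mg²/(2ℏ²) = -8.180.

E = -8.18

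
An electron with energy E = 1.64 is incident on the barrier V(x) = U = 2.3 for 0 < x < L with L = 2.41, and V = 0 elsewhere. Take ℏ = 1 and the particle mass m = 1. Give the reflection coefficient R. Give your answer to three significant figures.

E < U: inside the barrier ψ ∝ e^{±κx} with κ = √(2m(U − E))/ℏ = 1.149.
κL = 2.769, sinh(κL) = 7.939.
Matching ψ, ψ′ at both faces gives T = [1 + U² sinh²(κL) / (4E(U − E))]⁻¹ = 1/78.01 = 0.0128.
R = 1 − T = 0.987.

R = 0.987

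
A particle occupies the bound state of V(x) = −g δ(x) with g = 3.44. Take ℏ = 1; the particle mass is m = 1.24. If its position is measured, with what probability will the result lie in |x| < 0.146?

The normalised bound state is ψ = √κ e^{−κ|x|} with κ = mg/ℏ² = 4.266.
P(|x| < d) = ∫_{−d}^{d} κ e^{−2κ|x|} dx = 1 − e^{−2κd} = 1 − e^{−1.246} = 0.7122.

P = 0.712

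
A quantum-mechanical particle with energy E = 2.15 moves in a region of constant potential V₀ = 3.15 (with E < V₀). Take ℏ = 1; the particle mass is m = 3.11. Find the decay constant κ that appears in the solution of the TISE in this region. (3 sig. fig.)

κ = 2.49

Since E < V₀ the TISE in this region is ψ'' = κ²ψ with κ = √(2m(V₀ − E))/ℏ.
κ = √(2 × 3.11 × 1) = 2.494.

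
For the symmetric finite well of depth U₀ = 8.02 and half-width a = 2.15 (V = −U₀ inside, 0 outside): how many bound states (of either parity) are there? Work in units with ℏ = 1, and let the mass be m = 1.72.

N = 8

The dimensionless depth is z₀ = a√(2mU₀)/ℏ = 2.15 × √(27.59) = 11.29.
The even/odd transcendental equations gain one root per π/2 in z₀, giving N = 1 + ⌊2z₀/π⌋ = 1 + ⌊7.189⌋ = 8.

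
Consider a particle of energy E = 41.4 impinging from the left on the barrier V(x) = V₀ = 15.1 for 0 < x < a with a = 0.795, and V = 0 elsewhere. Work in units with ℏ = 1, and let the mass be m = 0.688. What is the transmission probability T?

T = 0.950

E > V₀: inside the barrier k₂ = √(2m(E − V₀))/ℏ = 6.016, k₂a = 4.782.
Matching at both interfaces gives T⁻¹ = 1 + V₀² sin²(k₂a) / [4E(E − V₀)] = 1.052, hence T = 0.950.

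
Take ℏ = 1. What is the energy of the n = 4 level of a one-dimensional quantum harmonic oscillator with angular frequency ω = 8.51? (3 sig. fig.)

Using E_n = (n + ½)ℏω: E_4 = 4.5 × 8.51 = 38.30.

E = 38.3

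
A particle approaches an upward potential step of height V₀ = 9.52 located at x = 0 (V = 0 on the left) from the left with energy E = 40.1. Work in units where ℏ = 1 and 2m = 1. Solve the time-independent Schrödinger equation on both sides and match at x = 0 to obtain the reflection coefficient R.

The wavenumbers are k₁ = √(2mE)/ℏ = 6.332 on the left and k₂ = √(2m(E − V₀))/ℏ = 5.530 on the right.
Matching ψ and ψ′ at x = 0 gives r = (k₁ − k₂)/(k₁ + k₂), so R = r² = 0.004577 and T = 1 − R = 0.9954.

R = 0.00458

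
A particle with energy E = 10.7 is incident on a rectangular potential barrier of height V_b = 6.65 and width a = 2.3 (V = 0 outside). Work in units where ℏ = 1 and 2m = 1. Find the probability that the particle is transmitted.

T = 0.798

Above the barrier the interior wavenumber is k₂ = √(2m(E − V_b))/ℏ = 2.012, giving phase k₂a = 4.629.
Matching at both interfaces gives T⁻¹ = 1 + V_b² sin²(k₂a) / [4E(E − V_b)] = 1.253, hence T = 0.798.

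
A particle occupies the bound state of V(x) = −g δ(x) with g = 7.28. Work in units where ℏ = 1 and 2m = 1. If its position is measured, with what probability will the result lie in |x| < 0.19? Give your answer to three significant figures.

P = 0.749

The normalised bound state is ψ = √κ e^{−κ|x|} with κ = mg/ℏ² = 3.640.
P(|x| < d) = ∫_{−d}^{d} κ e^{−2κ|x|} dx = 1 − e^{−2κd} = 1 − e^{−1.383} = 0.7492.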